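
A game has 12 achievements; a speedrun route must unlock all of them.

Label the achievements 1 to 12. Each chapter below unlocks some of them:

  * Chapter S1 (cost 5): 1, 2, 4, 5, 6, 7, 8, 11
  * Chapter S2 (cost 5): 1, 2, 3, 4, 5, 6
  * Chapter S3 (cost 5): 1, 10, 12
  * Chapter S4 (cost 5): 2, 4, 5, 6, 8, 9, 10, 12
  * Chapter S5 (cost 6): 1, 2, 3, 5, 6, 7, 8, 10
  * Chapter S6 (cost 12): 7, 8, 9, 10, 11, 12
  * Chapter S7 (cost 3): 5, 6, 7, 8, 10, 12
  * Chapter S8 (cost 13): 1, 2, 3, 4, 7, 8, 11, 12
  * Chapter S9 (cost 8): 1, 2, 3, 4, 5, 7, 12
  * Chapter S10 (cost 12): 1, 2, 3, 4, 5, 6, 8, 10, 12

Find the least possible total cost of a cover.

S1, S2, S4 together cover every achievement (S1 ∪ S2 ∪ S4 = {1, 2, 3, 4, 5, 6, 7, 8, 9, 10, 11, 12}); total cost 5 + 5 + 5 = 15.
The greedy pick S7, S1, S2, S4 costs 18; no covering selection beats 15.

15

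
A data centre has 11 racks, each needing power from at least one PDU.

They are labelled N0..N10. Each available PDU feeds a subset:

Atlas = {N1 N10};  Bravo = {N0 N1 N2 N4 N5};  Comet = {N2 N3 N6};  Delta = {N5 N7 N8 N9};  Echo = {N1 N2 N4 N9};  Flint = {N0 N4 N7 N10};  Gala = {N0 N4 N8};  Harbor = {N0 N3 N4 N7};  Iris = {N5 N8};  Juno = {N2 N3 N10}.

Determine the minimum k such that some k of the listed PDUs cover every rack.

4

Take {Comet, Delta, Echo, Flint}. Their union is {N0, N1, N2, N3, N4, N5, N6, N7, N8, N9, N10}, which is all 11 racks.
No 3 of the 10 PDUs cover everything (all 120 combinations miss at least one rack), so 4 is optimal.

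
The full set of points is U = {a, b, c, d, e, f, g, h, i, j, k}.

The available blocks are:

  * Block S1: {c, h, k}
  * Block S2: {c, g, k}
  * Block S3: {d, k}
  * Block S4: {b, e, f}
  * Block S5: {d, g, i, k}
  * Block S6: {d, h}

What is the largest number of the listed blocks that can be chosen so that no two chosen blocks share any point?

S2, S4, S6 are pairwise disjoint (S2={c,g,k}; S4={b,e,f}; S6={d,h}).
Every remaining block overlaps one of these, and no 4 of the listed blocks are pairwise disjoint, so 3 is the maximum.

3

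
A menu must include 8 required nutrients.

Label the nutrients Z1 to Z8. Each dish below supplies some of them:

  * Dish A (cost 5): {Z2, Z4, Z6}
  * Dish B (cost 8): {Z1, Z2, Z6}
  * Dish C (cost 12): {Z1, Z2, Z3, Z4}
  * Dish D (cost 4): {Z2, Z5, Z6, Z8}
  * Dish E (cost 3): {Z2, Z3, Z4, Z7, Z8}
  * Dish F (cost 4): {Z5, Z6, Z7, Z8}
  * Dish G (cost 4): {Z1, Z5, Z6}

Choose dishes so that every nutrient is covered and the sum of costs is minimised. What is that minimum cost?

E, G together cover every nutrient (E ∪ G = {Z1, Z2, Z3, Z4, Z5, Z6, Z7, Z8}); total cost 3 + 4 = 7.
No covering selection has total cost below 7.

7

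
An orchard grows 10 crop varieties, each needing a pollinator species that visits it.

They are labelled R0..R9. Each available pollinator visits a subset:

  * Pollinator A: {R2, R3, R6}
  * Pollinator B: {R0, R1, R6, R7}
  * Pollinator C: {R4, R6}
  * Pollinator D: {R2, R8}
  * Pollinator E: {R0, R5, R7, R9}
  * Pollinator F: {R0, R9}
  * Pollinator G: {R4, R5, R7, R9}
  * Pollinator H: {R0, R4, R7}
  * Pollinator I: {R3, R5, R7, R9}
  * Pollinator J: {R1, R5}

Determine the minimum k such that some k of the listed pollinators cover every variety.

Take {B, D, H, I}. Their union is {R0, R1, R2, R3, R4, R5, R6, R7, R8, R9}, which is all 10 varieties.
No 3 of the 10 pollinators cover everything (all 120 combinations miss at least one variety), so 4 is optimal.

4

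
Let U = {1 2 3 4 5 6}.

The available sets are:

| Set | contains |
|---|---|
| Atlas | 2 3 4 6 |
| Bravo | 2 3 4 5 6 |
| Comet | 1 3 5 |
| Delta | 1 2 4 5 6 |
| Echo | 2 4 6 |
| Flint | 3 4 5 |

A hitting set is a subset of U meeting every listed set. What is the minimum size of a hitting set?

2

The 2 points {1, 4} hit every set.
The sets Comet, Echo are pairwise disjoint, so any hitting set needs a separate point for each — at least 2. Hence 2 is optimal.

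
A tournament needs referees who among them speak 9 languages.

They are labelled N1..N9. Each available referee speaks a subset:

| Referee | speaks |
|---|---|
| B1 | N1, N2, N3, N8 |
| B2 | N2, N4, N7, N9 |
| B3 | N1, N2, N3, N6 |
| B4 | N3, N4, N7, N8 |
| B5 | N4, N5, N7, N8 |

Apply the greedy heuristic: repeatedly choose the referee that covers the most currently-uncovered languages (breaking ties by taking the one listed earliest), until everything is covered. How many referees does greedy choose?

Greedy: pick B1 (covers 4 new) → pick B2 (covers 3 new) → pick B3 (covers 1 new) → pick B5 (covers 1 new). Total picks: 4.
(The true minimum cover uses only 3 referees, so greedy is not optimal here.)

4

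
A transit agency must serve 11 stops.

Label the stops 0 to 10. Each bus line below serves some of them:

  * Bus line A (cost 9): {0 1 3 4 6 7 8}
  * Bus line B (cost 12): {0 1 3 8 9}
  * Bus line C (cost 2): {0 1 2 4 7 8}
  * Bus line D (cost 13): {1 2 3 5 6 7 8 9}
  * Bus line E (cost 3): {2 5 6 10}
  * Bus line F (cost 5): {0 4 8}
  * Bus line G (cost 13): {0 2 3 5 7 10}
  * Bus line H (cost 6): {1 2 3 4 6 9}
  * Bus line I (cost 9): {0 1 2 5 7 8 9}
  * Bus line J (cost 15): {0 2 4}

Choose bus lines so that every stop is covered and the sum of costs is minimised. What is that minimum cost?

C, E, H together cover every stop (C ∪ E ∪ H = {0, 1, 2, 3, 4, 5, 6, 7, 8, 9, 10}); total cost 2 + 3 + 6 = 11.
No covering selection has total cost below 11.

11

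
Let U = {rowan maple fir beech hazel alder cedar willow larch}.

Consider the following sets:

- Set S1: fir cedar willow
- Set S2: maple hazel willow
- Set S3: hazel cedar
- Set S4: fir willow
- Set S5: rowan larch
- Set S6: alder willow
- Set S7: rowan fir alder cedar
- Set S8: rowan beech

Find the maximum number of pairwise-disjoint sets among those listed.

3

S3, S4, S8 are pairwise disjoint (S3={hazel,cedar}; S4={fir,willow}; S8={rowan,beech}).
Every remaining set overlaps one of these, and no 4 of the listed sets are pairwise disjoint, so 3 is the maximum.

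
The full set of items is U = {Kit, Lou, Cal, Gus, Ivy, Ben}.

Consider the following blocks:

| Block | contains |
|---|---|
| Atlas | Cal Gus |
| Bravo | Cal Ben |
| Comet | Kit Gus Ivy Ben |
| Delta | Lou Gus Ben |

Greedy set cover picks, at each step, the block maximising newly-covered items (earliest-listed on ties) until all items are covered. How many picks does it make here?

Greedy: pick Comet (covers 4 new) → pick Atlas (covers 1 new) → pick Delta (covers 1 new). Total picks: 3.

3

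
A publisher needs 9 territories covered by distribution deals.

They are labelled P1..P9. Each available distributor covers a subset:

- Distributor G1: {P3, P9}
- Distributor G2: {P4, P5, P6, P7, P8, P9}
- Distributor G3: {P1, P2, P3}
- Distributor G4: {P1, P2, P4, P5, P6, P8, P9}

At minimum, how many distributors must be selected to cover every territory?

Take {G2, G3}. Their union is {P1, P2, P3, P4, P5, P6, P7, P8, P9}, which is all 9 territories.
No single distributor has all 9 territories (the largest, G4, has 7), so 2 is optimal.

2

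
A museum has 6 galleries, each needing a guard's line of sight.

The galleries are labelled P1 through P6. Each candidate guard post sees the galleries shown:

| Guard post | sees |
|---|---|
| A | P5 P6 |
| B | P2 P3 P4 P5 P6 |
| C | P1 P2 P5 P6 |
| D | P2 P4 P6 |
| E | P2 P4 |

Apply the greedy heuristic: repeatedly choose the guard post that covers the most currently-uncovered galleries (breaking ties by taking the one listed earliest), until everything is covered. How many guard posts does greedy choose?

Greedy: pick B (covers 5 new) → pick C (covers 1 new). Total picks: 2.

2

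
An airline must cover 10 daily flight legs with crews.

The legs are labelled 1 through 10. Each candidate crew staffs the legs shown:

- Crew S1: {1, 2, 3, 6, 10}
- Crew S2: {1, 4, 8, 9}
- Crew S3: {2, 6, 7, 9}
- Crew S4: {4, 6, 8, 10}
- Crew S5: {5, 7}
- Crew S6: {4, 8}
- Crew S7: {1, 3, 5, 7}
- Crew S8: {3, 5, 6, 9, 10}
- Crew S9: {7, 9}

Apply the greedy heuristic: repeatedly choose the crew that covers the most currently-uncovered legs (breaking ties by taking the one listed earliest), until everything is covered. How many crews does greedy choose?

3

Greedy: pick S1 (covers 5 new) → pick S2 (covers 3 new) → pick S5 (covers 2 new). Total picks: 3.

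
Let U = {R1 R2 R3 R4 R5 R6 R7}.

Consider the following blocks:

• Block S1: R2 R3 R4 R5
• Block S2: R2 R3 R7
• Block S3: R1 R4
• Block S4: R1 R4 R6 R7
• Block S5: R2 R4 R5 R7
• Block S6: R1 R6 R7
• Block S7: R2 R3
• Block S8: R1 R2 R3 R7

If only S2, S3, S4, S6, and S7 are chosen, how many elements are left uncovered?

1

Union of S2, S3, S4, S6, S7 = {R1, R2, R3, R4, R6, R7}.
Not covered: R5 — 1 element.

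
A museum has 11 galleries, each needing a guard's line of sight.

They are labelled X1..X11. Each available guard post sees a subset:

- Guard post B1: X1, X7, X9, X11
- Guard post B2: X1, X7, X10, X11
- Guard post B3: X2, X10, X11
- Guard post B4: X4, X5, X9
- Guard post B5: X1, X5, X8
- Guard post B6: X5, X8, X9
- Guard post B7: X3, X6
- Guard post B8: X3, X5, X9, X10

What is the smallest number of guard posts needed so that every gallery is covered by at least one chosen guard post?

5

Take {B1, B3, B4, B5, B7}. Their union is {X1, X2, X3, X4, X5, X6, X7, X8, X9, X10, X11}, which is all 11 galleries.
No 4 of the 8 guard posts cover everything (all 70 combinations miss at least one gallery), so 5 is optimal.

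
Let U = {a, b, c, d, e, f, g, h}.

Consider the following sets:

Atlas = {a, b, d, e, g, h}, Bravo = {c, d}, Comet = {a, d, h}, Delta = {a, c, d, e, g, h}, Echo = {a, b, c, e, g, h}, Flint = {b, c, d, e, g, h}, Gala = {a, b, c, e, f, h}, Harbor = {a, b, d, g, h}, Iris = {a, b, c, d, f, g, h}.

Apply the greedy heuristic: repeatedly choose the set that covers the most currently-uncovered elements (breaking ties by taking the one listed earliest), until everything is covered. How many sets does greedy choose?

2

Greedy: pick Iris (covers 7 new) → pick Atlas (covers 1 new). Total picks: 2.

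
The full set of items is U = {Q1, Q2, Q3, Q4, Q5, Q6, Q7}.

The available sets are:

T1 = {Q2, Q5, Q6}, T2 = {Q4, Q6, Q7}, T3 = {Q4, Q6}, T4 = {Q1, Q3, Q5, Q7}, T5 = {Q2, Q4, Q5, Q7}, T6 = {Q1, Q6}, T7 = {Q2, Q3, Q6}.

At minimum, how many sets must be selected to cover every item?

3

Take {T1, T3, T4}. Their union is {Q1, Q2, Q3, Q4, Q5, Q6, Q7}, which is all 7 items.
No 2 of the 7 sets cover everything (all 21 combinations miss at least one item), so 3 is optimal.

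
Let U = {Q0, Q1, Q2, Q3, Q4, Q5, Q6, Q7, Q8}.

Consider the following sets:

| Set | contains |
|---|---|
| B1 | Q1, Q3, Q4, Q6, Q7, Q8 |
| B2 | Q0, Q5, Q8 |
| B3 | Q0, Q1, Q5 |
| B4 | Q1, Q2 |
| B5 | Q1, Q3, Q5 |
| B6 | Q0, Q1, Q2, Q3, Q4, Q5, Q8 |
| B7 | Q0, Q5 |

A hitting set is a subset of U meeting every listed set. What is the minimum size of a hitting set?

2

Take H = {Q1, Q5}. Each listed set contains at least one of these, so H is a hitting set of size 2.
The sets B1, B7 are pairwise disjoint, so any hitting set needs a separate item for each — at least 2. Hence 2 is optimal.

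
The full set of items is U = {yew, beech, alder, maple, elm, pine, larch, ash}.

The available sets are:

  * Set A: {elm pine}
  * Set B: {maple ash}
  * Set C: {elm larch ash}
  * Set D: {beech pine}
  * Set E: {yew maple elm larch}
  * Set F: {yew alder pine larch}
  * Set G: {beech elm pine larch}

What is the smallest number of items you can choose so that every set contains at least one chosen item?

The 3 items {maple, pine, ash} hit every set.
No choice of 2 items meets every set, so 3 is the minimum.

3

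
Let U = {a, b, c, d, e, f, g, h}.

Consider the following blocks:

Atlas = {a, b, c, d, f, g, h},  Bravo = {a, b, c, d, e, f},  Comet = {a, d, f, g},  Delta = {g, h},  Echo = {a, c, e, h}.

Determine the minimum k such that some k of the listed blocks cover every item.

2

Atlas and Bravo cover everything between them: the union {a, b, c, d, e, f, g, h} is all of U.
No single block has all 8 items (the largest, Atlas, has 7), so 2 is optimal.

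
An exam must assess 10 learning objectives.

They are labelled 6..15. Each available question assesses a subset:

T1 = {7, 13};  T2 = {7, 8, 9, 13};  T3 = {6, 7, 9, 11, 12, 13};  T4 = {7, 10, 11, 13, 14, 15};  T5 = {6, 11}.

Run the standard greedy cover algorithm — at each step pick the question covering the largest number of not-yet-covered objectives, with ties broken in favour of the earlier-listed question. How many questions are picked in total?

Greedy: pick T3 (covers 6 new) → pick T4 (covers 3 new) → pick T2 (covers 1 new). Total picks: 3.

3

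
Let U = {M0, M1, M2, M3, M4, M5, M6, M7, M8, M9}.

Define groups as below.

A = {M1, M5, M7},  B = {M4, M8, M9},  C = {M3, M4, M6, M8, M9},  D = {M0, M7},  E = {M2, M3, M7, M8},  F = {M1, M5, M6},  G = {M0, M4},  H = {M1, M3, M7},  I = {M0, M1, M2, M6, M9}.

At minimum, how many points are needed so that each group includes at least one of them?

3

Take T = {M4, M6, M7}. Each listed group contains at least one of these, so T is a hitting set of size 3.
The groups B, D, F are pairwise disjoint, so any hitting set needs a separate point for each — at least 3. Hence 3 is optimal.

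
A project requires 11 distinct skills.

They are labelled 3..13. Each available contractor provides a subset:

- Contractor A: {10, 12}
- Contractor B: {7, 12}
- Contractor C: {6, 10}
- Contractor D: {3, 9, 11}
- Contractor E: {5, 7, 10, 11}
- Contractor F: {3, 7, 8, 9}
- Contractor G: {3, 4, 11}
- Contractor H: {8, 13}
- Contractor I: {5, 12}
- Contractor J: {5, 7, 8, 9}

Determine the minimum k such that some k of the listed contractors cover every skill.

5

Take {C, F, G, H, I}. Their union is {3, 4, 5, 6, 7, 8, 9, 10, 11, 12, 13}, which is all 11 skills.
No 4 of the 10 contractors cover everything (all 210 combinations miss at least one skill), so 5 is optimal.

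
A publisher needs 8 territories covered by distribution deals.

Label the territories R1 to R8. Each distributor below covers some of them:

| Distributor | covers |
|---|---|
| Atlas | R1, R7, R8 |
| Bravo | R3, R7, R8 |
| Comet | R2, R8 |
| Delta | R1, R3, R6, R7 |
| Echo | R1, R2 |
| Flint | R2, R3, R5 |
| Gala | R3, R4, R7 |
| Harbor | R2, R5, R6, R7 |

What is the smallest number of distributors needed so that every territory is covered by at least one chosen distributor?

3

Atlas and Gala and Harbor together: Atlas ∪ Gala ∪ Harbor = {R1, R2, R3, R4, R5, R6, R7, R8} — every territory is covered.
Only Gala contains R4, so Gala is forced; the remaining 5 territories need at least 2 more distributors (each remaining distributor adds at most 3) — so at least 3 distributors are needed, and 3 is optimal.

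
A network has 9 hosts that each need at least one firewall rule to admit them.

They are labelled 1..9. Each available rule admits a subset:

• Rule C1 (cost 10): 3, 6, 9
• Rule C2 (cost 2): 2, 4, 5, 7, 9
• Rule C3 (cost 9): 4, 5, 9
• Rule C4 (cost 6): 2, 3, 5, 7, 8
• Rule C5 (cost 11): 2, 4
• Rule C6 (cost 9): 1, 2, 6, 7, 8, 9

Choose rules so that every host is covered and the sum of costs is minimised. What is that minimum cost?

C2, C4, C6 together cover every host (C2 ∪ C4 ∪ C6 = {1, 2, 3, 4, 5, 6, 7, 8, 9}); total cost 2 + 6 + 9 = 17.
No covering selection has total cost below 17.

17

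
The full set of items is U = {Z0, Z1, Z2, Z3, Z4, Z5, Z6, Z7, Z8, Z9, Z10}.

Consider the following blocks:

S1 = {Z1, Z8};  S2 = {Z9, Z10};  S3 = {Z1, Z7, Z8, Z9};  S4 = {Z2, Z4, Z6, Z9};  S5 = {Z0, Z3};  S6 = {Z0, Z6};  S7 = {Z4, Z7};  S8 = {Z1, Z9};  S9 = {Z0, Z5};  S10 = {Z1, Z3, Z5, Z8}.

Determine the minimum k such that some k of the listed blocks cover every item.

S2 and S4 and S5 and S7 and S10 together: S2 ∪ S4 ∪ S5 ∪ S7 ∪ S10 = {Z0, Z1, Z2, Z3, Z4, Z5, Z6, Z7, Z8, Z9, Z10} — every item is covered.
No 4 of the 10 blocks cover everything (all 210 combinations miss at least one item), so 5 is optimal.

5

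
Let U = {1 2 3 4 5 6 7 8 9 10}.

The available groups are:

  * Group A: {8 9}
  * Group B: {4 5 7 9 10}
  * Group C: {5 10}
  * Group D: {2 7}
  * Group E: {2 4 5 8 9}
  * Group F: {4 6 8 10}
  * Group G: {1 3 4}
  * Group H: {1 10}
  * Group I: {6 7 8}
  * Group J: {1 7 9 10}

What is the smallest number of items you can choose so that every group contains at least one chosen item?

4

Take T = {4, 7, 9, 10}. Each listed group contains at least one of these, so T is a hitting set of size 4.
The groups A, C, D, G are pairwise disjoint, so any hitting set needs a separate item for each — at least 4. Hence 4 is optimal.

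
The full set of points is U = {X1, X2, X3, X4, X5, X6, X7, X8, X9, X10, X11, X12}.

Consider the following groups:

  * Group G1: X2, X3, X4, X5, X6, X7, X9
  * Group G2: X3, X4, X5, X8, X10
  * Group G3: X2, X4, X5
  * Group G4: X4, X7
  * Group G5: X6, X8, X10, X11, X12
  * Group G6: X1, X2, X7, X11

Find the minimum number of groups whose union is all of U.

3

Take {G1, G5, G6}. Their union is {X1, X2, X3, X4, X5, X6, X7, X8, X9, X10, X11, X12}, which is all 12 points.
Only G6 contains X1, so G6 is forced; the remaining 8 points need at least 2 more groups (each remaining group adds at most 5) — so at least 3 groups are needed, and 3 is optimal.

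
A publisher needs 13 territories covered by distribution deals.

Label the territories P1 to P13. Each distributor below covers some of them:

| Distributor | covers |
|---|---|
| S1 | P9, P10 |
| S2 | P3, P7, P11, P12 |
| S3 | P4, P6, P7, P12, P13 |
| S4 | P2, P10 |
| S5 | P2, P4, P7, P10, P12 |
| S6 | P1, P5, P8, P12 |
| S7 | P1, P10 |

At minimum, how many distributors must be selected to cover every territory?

5

S1 and S2 and S3 and S4 and S6 together: S1 ∪ S2 ∪ S3 ∪ S4 ∪ S6 = {P1, P2, P3, P4, P5, P6, P7, P8, P9, P10, P11, P12, P13} — every territory is covered.
No 4 of the 7 distributors cover everything (all 35 combinations miss at least one territory), so 5 is optimal.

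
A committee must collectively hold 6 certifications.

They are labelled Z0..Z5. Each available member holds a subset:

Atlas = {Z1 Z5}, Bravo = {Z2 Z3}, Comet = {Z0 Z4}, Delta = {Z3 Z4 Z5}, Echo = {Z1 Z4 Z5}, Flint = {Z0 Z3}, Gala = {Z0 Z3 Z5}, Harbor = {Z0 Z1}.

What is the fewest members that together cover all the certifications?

Bravo and Echo and Flint together: Bravo ∪ Echo ∪ Flint = {Z0, Z1, Z2, Z3, Z4, Z5} — every certification is covered.
Only Bravo contains Z2, so Bravo is forced; the remaining 4 certifications need at least 2 more members (each remaining member adds at most 3) — so at least 3 members are needed, and 3 is optimal.

3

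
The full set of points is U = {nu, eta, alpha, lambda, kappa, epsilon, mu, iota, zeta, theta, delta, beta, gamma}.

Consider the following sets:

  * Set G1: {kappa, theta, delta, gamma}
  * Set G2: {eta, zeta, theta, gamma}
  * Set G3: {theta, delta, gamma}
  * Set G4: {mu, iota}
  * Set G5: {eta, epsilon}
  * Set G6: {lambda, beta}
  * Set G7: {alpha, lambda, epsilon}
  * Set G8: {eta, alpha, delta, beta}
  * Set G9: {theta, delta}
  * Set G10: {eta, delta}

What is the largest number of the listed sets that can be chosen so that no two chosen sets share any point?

G4, G5, G6, G9 are pairwise disjoint (G4={mu,iota}; G5={eta,epsilon}; G6={lambda,beta}; G9={theta,delta}).
Every remaining set overlaps one of these, and no 5 of the listed sets are pairwise disjoint, so 4 is the maximum.

4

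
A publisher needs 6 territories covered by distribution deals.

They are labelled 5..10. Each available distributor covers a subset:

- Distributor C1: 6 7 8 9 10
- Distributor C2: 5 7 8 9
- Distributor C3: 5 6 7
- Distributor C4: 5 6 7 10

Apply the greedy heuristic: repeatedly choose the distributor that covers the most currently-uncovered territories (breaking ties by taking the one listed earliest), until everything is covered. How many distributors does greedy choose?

Greedy: pick C1 (covers 5 new) → pick C2 (covers 1 new). Total picks: 2.

2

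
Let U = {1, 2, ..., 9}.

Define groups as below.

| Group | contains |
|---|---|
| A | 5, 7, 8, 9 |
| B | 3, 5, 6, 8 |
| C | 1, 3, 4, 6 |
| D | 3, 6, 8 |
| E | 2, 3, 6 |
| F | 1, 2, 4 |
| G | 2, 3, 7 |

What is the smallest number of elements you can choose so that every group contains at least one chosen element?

H = {3, 4, 5} meets every group (each contains at least one member of H), and |H| = 3.
No choice of 2 elements meets every group, so 3 is the minimum.

3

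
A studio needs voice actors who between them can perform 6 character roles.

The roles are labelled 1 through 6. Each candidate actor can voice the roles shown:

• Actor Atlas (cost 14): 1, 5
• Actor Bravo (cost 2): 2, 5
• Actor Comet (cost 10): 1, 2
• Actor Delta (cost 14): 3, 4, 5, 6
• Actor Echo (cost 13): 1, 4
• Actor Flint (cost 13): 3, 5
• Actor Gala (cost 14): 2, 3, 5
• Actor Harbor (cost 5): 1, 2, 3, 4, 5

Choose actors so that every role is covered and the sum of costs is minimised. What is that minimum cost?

19

Delta, Harbor together cover every role (Delta ∪ Harbor = {1, 2, 3, 4, 5, 6}); total cost 14 + 5 = 19.
The greedy pick Bravo, Harbor, Delta costs 21; no covering selection beats 19.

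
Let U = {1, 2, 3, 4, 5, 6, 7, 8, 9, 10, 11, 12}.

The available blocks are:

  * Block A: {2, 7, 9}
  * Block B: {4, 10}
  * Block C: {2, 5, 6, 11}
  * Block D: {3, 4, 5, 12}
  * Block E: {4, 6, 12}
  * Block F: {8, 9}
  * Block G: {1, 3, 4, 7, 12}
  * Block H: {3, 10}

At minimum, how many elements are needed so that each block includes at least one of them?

4

T = {2, 3, 4, 8} meets every block (each contains at least one member of T), and |T| = 4.
No choice of 3 elements meets every block, so 4 is the minimum.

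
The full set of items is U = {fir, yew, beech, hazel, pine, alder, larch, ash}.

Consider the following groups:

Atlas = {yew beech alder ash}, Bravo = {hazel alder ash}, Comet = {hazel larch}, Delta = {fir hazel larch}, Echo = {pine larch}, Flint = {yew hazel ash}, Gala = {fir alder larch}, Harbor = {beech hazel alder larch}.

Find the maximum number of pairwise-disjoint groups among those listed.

2

Bravo, Echo are pairwise disjoint (Bravo={hazel,alder,ash}; Echo={pine,larch}).
Every remaining group overlaps one of these, and no 3 of the listed groups are pairwise disjoint, so 2 is the maximum.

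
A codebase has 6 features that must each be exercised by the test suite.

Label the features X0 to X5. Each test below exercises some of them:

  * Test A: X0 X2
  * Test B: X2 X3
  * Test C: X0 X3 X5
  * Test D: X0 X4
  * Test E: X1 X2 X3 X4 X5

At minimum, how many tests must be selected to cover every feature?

2

D and E together: D ∪ E = {X0, X1, X2, X3, X4, X5} — every feature is covered.
No single test has all 6 features (the largest, E, has 5), so 2 is optimal.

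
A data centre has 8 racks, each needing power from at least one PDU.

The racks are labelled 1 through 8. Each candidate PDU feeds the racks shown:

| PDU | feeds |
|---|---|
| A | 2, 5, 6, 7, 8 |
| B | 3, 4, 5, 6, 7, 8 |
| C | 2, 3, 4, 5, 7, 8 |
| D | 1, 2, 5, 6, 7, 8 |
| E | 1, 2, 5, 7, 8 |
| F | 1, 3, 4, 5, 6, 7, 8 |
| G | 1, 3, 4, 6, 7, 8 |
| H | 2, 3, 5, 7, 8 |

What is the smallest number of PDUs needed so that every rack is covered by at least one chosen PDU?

A and G together: A ∪ G = {1, 2, 3, 4, 5, 6, 7, 8} — every rack is covered.
No single PDU has all 8 racks (the largest, F, has 7), so 2 is optimal.

2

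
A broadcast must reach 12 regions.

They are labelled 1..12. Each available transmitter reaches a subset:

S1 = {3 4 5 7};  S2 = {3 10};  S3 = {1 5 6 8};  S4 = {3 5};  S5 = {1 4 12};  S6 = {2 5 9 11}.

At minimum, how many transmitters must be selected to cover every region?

Take {S1, S2, S3, S5, S6}. Their union is {1, 2, 3, 4, 5, 6, 7, 8, 9, 10, 11, 12}, which is all 12 regions.
No 4 of the 6 transmitters cover everything (all 15 combinations miss at least one region), so 5 is optimal.

5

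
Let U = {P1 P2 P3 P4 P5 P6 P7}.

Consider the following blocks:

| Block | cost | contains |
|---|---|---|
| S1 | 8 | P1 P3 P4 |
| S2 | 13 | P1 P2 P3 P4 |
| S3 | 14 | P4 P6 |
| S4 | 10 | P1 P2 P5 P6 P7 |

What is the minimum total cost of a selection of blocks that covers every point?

18

S1, S4 together cover every point (S1 ∪ S4 = {P1, P2, P3, P4, P5, P6, P7}); total cost 8 + 10 = 18.
No covering selection has total cost below 18.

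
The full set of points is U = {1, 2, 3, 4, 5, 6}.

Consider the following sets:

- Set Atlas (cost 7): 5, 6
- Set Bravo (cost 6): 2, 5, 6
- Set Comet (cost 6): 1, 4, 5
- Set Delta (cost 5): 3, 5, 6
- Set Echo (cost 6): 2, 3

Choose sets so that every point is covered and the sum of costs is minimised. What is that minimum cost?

17

Comet, Delta, Echo together cover every point (Comet ∪ Delta ∪ Echo = {1, 2, 3, 4, 5, 6}); total cost 6 + 5 + 6 = 17.
No covering selection has total cost below 17.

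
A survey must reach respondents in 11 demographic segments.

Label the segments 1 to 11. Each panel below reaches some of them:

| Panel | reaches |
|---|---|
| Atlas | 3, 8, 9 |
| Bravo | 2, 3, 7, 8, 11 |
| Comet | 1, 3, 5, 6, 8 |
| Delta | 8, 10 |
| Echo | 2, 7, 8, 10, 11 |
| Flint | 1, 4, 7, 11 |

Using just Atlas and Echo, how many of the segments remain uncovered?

4

Union of Atlas, Echo = {2, 3, 7, 8, 9, 10, 11}.
Not covered: 1, 4, 5, 6 — 4 segments.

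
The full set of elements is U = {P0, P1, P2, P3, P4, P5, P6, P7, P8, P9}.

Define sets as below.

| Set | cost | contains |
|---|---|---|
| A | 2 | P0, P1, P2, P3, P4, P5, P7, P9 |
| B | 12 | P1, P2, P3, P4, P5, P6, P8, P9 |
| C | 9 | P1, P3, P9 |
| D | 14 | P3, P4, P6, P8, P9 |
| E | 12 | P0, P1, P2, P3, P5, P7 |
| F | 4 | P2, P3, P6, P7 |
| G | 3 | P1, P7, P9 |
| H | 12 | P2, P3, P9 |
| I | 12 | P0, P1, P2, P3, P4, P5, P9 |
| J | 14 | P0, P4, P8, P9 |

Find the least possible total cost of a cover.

14

A, B together cover every element (A ∪ B = {P0, P1, P2, P3, P4, P5, P6, P7, P8, P9}); total cost 2 + 12 = 14.
The greedy pick A, F, B costs 18; no covering selection beats 14.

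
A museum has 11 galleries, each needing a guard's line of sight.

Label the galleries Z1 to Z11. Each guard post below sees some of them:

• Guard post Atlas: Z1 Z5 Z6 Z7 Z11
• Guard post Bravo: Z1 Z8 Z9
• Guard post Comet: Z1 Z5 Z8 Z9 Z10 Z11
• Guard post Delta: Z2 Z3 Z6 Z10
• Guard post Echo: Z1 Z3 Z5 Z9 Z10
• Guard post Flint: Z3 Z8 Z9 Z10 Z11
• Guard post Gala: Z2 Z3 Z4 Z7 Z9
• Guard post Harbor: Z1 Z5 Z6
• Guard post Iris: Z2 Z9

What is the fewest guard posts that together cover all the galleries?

Take {Flint, Gala, Harbor}. Their union is {Z1, Z2, Z3, Z4, Z5, Z6, Z7, Z8, Z9, Z10, Z11}, which is all 11 galleries.
Only Gala contains Z4, so Gala is forced; the remaining 6 galleries need at least 2 more guard posts (each remaining guard post adds at most 5) — so at least 3 guard posts are needed, and 3 is optimal.

3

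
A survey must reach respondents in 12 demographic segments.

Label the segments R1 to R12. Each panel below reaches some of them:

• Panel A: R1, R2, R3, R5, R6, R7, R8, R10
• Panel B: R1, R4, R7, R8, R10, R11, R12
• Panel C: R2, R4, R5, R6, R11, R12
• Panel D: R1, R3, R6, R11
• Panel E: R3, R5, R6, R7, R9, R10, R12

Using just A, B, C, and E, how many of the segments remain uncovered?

0

Union of A, B, C, E = {R1, R2, R3, R4, R5, R6, R7, R8, R9, R10, R11, R12} — that's every segment, so 0 are uncovered.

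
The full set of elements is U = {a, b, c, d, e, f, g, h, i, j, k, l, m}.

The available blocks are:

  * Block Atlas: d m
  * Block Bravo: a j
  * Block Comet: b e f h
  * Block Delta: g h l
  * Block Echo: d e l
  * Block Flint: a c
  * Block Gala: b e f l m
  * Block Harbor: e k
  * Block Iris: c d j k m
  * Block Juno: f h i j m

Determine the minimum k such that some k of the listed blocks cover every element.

5

Take {Delta, Flint, Gala, Iris, Juno}. Their union is {a, b, c, d, e, f, g, h, i, j, k, l, m}, which is all 13 elements.
No 4 of the 10 blocks cover everything (all 210 combinations miss at least one element), so 5 is optimal.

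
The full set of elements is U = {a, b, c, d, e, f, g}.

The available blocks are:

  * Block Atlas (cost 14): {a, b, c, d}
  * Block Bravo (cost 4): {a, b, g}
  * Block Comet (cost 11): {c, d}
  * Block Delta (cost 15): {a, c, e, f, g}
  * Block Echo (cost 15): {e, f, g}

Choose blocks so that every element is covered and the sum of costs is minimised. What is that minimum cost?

Atlas, Delta together cover every element (Atlas ∪ Delta = {a, b, c, d, e, f, g}); total cost 14 + 15 = 29.
The greedy pick Bravo, Delta, Comet costs 30; no covering selection beats 29.

29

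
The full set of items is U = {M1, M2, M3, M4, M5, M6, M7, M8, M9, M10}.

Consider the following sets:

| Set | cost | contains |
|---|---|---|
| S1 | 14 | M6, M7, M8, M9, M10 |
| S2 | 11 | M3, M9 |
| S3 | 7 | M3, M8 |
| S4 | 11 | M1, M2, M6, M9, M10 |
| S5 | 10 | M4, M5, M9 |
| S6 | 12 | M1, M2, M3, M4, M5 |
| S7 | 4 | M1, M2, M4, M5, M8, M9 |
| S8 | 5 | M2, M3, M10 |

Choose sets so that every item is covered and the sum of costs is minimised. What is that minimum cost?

23

S1, S7, S8 together cover every item (S1 ∪ S7 ∪ S8 = {M1, M2, M3, M4, M5, M6, M7, M8, M9, M10}); total cost 14 + 4 + 5 = 23.
No covering selection has total cost below 23.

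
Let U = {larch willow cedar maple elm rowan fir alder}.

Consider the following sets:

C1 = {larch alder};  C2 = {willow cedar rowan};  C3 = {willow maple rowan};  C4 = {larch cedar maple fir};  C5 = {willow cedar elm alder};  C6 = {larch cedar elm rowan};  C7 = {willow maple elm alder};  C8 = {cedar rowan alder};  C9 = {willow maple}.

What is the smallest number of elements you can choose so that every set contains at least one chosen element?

The 3 elements {larch, willow, rowan} hit every set.
No choice of 2 elements meets every set, so 3 is the minimum.

3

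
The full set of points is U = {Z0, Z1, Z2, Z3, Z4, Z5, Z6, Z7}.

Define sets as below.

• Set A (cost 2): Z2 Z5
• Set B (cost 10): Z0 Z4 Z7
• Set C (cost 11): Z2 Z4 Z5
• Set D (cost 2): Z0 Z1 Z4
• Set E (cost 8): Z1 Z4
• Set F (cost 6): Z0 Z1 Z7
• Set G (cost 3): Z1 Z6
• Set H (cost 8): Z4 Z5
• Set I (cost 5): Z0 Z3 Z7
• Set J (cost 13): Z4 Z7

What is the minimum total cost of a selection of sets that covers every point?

12

A, D, G, I together cover every point (A ∪ D ∪ G ∪ I = {Z0, Z1, Z2, Z3, Z4, Z5, Z6, Z7}); total cost 2 + 2 + 3 + 5 = 12.
No covering selection has total cost below 12.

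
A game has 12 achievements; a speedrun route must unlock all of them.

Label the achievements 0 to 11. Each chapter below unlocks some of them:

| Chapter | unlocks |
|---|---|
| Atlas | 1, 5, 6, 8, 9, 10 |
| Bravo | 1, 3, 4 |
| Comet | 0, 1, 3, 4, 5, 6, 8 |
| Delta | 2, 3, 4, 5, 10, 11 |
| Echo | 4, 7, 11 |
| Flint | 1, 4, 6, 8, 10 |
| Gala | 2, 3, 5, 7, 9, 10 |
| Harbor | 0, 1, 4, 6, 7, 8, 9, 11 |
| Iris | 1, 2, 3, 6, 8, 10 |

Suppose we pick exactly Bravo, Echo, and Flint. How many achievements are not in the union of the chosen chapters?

4

Union of Bravo, Echo, Flint = {1, 3, 4, 6, 7, 8, 10, 11}.
Not covered: 0, 2, 5, 9 — 4 achievements.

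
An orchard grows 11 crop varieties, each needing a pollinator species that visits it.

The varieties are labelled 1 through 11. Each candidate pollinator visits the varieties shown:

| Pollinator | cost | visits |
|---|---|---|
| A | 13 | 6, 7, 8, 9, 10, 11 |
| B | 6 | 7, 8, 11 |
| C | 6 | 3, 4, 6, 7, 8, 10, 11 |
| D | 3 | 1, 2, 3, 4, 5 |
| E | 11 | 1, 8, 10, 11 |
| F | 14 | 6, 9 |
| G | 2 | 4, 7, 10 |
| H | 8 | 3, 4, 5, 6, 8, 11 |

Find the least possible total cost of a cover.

16

A, D together cover every variety (A ∪ D = {1, 2, 3, 4, 5, 6, 7, 8, 9, 10, 11}); total cost 13 + 3 = 16.
The greedy pick D, G, C, A costs 24; no covering selection beats 16.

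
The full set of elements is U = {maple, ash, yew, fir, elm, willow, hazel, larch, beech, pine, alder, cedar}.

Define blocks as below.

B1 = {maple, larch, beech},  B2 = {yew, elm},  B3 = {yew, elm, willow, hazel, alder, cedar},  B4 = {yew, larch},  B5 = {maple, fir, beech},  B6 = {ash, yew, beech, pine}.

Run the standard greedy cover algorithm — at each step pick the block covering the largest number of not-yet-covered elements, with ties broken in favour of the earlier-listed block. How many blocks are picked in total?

Greedy: pick B3 (covers 6 new) → pick B1 (covers 3 new) → pick B6 (covers 2 new) → pick B5 (covers 1 new). Total picks: 4.

4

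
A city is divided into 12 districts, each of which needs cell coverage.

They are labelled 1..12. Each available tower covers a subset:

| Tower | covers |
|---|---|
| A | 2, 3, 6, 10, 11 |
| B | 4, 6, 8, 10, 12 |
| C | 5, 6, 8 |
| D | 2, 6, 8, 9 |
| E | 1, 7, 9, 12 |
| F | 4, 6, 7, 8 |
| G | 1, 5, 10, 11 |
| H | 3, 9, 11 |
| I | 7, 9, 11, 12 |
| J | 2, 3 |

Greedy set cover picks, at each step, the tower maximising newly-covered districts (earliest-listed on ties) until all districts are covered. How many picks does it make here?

Greedy: pick A (covers 5 new) → pick E (covers 4 new) → pick B (covers 2 new) → pick C (covers 1 new). Total picks: 4.

4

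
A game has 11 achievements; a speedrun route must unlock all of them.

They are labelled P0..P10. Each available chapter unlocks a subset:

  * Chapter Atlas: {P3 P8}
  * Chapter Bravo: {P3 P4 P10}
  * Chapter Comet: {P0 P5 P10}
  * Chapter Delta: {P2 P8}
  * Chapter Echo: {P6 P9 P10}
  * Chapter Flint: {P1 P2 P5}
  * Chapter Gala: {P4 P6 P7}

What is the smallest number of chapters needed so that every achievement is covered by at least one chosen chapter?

5

Take {Atlas, Comet, Echo, Flint, Gala}. Their union is {P0, P1, P2, P3, P4, P5, P6, P7, P8, P9, P10}, which is all 11 achievements.
No 4 of the 7 chapters cover everything (all 35 combinations miss at least one achievement), so 5 is optimal.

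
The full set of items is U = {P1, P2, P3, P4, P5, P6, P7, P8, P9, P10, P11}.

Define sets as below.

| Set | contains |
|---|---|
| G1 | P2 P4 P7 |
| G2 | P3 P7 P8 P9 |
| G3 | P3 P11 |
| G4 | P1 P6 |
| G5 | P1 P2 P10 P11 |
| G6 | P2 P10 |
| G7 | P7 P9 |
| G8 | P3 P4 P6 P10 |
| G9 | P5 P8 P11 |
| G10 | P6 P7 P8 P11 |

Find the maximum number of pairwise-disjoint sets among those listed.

4

G4, G6, G7, G9 are pairwise disjoint (G4={P1,P6}; G6={P2,P10}; G7={P7,P9}; G9={P5,P8,P11}).
Every remaining set overlaps one of these, and no 5 of the listed sets are pairwise disjoint, so 4 is the maximum.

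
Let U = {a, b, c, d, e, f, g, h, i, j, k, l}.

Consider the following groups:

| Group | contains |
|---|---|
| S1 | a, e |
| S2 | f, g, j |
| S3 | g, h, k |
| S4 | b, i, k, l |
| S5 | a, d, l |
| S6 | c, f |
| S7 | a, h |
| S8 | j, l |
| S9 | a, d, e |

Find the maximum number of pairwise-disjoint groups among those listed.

S3, S6, S8, S9 are pairwise disjoint (S3={g,h,k}; S6={c,f}; S8={j,l}; S9={a,d,e}).
Every remaining group overlaps one of these, and no 5 of the listed groups are pairwise disjoint, so 4 is the maximum.

4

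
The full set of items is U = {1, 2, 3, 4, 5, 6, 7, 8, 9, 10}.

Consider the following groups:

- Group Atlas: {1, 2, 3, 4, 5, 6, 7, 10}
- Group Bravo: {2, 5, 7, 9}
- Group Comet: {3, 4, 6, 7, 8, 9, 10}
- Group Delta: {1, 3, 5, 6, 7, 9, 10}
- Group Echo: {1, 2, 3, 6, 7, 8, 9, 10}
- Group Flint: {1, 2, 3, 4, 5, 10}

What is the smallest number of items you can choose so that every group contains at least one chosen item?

The 2 items {7, 10} hit every group.
No single item lies in every group, so at least 2 are needed and 2 is optimal.

2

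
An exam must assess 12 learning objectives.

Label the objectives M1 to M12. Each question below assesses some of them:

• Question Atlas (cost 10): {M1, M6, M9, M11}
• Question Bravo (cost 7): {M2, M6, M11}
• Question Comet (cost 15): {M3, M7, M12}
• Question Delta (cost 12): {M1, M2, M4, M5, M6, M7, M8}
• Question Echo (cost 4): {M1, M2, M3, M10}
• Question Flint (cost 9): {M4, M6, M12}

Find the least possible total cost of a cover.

35

Atlas, Delta, Echo, Flint together cover every objective (Atlas ∪ Delta ∪ Echo ∪ Flint = {M1, M2, M3, M4, M5, M6, M7, M8, M9, M10, M11, M12}); total cost 10 + 12 + 4 + 9 = 35.
No covering selection has total cost below 35.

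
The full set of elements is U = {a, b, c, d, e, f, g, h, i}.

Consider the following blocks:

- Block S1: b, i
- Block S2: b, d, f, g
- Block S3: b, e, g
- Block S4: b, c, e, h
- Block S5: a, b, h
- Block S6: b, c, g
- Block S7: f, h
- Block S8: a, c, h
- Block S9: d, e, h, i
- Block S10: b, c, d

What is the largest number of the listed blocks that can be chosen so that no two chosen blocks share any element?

2

S3, S7 are pairwise disjoint (S3={b,e,g}; S7={f,h}).
Every remaining block overlaps one of these, and no 3 of the listed blocks are pairwise disjoint, so 2 is the maximum.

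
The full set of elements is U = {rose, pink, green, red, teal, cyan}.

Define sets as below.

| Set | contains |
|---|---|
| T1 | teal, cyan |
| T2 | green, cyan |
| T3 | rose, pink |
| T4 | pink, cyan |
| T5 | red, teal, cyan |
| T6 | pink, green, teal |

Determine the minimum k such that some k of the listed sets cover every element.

Take {T2, T3, T5}. Their union is {rose, pink, green, red, teal, cyan}, which is all 6 elements.
Only T3 contains rose, so T3 is forced; the remaining 4 elements need at least 2 more sets (each remaining set adds at most 3) — so at least 3 sets are needed, and 3 is optimal.

3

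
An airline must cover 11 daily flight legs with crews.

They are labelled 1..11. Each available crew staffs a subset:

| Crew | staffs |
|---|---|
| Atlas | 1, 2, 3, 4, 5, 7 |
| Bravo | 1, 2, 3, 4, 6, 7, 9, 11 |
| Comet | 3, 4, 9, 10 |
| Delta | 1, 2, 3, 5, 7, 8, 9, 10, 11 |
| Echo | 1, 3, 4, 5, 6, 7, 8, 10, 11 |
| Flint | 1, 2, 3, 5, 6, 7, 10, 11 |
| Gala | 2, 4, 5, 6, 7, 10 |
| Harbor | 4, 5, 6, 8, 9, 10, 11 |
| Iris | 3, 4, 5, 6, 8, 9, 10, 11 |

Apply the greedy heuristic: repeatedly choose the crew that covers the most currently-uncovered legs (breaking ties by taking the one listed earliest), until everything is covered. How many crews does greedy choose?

Greedy: pick Delta (covers 9 new) → pick Bravo (covers 2 new). Total picks: 2.

2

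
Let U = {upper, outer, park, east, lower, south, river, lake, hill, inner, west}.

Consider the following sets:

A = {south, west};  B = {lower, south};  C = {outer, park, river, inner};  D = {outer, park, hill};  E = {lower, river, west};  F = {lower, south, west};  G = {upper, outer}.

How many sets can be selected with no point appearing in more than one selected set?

2

A, G are pairwise disjoint (A={south,west}; G={upper,outer}).
Every remaining set overlaps one of these, and no 3 of the listed sets are pairwise disjoint, so 2 is the maximum.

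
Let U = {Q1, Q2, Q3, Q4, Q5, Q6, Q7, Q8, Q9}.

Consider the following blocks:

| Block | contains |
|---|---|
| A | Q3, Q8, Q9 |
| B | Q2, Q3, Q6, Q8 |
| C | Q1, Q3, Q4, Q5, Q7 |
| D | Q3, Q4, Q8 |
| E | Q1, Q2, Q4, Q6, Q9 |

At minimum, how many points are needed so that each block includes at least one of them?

2

The 2 points {Q4, Q8} hit every block.
No single point lies in every block, so at least 2 are needed and 2 is optimal.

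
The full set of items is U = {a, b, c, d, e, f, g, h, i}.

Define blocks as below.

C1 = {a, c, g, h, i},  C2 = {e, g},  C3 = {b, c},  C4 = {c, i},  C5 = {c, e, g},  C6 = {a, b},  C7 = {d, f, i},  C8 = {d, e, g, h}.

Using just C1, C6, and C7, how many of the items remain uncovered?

Union of C1, C6, C7 = {a, b, c, d, f, g, h, i}.
Not covered: e — 1 item.

1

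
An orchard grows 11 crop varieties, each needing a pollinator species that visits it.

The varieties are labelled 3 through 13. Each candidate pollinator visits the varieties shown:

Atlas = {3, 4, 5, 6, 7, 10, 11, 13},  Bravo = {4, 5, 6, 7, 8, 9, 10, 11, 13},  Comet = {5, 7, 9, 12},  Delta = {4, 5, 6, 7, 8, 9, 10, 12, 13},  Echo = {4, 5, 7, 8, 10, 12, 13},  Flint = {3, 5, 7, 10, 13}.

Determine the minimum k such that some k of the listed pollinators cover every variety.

Atlas and Delta together: Atlas ∪ Delta = {3, 4, 5, 6, 7, 8, 9, 10, 11, 12, 13} — every variety is covered.
No single pollinator has all 11 varieties (the largest, Bravo, has 9), so 2 is optimal.

2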